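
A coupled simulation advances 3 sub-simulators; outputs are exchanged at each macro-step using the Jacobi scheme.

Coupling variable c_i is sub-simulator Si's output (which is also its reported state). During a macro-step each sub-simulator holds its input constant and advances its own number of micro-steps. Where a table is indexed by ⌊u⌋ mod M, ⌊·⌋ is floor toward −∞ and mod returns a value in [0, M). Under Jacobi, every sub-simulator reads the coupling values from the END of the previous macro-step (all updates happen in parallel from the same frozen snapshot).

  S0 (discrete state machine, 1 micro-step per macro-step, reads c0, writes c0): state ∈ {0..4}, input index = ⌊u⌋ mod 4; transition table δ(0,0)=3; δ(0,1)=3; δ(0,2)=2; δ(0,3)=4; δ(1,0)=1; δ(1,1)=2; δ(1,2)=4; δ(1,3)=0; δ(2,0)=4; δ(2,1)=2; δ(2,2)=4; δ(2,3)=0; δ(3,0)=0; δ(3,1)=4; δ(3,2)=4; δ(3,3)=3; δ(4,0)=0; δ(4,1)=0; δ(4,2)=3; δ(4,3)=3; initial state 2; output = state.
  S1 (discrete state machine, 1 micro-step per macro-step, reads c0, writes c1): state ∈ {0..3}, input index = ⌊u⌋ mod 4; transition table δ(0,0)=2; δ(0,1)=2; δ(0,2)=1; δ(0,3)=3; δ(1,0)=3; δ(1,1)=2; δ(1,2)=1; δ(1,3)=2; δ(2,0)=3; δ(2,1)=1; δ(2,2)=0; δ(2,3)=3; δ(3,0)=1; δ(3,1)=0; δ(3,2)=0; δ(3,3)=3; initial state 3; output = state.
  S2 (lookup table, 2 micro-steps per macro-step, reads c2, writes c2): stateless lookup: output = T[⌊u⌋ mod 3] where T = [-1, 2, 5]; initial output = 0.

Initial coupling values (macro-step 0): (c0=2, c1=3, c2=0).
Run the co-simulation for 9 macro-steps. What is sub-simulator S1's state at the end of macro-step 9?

S1 state at macro-step 9 = 3

macro 1: S0 reads c0=2 → after 1×micro: 4; S1 reads c0=2 → after 1×micro: 0; S2 reads c2=0 → after 2×micro: -1 ⇒ (c0=4, c1=0, c2=-1)
macro 2: S0 reads c0=4 → after 1×micro: 0; S1 reads c0=4 → after 1×micro: 2; S2 reads c2=-1 → after 2×micro: 5 ⇒ (c0=0, c1=2, c2=5)
macro 3: S0 reads c0=0 → after 1×micro: 3; S1 reads c0=0 → after 1×micro: 3; S2 reads c2=5 → after 2×micro: 5 ⇒ (c0=3, c1=3, c2=5)
macro 4: S0 reads c0=3 → after 1×micro: 3; S1 reads c0=3 → after 1×micro: 3; S2 reads c2=5 → after 2×micro: 5 ⇒ (c0=3, c1=3, c2=5)
macro 5: S0 reads c0=3 → after 1×micro: 3; S1 reads c0=3 → after 1×micro: 3; S2 reads c2=5 → after 2×micro: 5 ⇒ (c0=3, c1=3, c2=5)
macro 6: S0 reads c0=3 → after 1×micro: 3; S1 reads c0=3 → after 1×micro: 3; S2 reads c2=5 → after 2×micro: 5 ⇒ (c0=3, c1=3, c2=5)
macro 7: S0 reads c0=3 → after 1×micro: 3; S1 reads c0=3 → after 1×micro: 3; S2 reads c2=5 → after 2×micro: 5 ⇒ (c0=3, c1=3, c2=5)
macro 8: S0 reads c0=3 → after 1×micro: 3; S1 reads c0=3 → after 1×micro: 3; S2 reads c2=5 → after 2×micro: 5 ⇒ (c0=3, c1=3, c2=5)
macro 9: S0 reads c0=3 → after 1×micro: 3; S1 reads c0=3 → after 1×micro: 3; S2 reads c2=5 → after 2×micro: 5 ⇒ (c0=3, c1=3, c2=5)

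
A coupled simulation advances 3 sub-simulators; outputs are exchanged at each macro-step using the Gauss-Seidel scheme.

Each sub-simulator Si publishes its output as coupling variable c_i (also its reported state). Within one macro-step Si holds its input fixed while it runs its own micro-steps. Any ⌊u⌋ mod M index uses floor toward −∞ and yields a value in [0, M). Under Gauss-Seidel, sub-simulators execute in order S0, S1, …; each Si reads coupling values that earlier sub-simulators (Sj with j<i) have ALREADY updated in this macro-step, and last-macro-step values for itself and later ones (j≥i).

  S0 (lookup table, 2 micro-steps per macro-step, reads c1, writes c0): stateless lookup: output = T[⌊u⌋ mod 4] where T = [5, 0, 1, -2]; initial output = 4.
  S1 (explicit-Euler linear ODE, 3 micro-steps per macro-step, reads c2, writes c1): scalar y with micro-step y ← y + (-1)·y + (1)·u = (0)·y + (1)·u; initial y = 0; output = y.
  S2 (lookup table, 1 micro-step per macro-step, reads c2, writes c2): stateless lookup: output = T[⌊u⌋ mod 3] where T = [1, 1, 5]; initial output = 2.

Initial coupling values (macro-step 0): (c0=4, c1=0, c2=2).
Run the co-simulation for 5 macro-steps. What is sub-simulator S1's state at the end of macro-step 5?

macro 1: S0 reads c1=0 → after 2×micro: 5; S1 reads c2=2 → after 3×micro: 2; S2 reads c2=2 → after 1×micro: 5 ⇒ (c0=5, c1=2, c2=5)
macro 2: S0 reads c1=2 → after 2×micro: 1; S1 reads c2=5 → after 3×micro: 5; S2 reads c2=5 → after 1×micro: 5 ⇒ (c0=1, c1=5, c2=5)
macro 3: S0 reads c1=5 → after 2×micro: 0; S1 reads c2=5 → after 3×micro: 5; S2 reads c2=5 → after 1×micro: 5 ⇒ (c0=0, c1=5, c2=5)
macro 4: S0 reads c1=5 → after 2×micro: 0; S1 reads c2=5 → after 3×micro: 5; S2 reads c2=5 → after 1×micro: 5 ⇒ (c0=0, c1=5, c2=5)
macro 5: S0 reads c1=5 → after 2×micro: 0; S1 reads c2=5 → after 3×micro: 5; S2 reads c2=5 → after 1×micro: 5 ⇒ (c0=0, c1=5, c2=5)

S1 state at macro-step 5 = 5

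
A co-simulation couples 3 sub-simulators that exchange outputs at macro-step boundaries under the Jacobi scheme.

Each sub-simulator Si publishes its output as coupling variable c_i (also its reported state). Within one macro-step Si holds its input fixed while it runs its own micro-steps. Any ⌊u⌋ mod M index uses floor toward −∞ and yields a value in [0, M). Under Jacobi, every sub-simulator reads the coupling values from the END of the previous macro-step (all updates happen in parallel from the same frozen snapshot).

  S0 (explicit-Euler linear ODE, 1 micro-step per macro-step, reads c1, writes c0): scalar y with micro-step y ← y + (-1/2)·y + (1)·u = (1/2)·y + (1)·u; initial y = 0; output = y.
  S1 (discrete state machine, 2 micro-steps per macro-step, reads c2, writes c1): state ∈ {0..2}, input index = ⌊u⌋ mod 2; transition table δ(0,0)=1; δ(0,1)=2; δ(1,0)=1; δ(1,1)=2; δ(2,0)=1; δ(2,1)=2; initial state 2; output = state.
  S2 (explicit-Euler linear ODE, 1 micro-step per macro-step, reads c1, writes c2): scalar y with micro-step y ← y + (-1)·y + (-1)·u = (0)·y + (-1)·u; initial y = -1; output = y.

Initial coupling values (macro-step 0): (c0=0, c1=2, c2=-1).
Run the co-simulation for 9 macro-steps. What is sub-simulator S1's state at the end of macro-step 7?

macro 1: S0 reads c1=2 → after 1×micro: 2; S1 reads c2=-1 → after 2×micro: 2; S2 reads c1=2 → after 1×micro: -2 ⇒ (c0=2, c1=2, c2=-2)
macro 2: S0 reads c1=2 → after 1×micro: 3; S1 reads c2=-2 → after 2×micro: 1; S2 reads c1=2 → after 1×micro: -2 ⇒ (c0=3, c1=1, c2=-2)
macro 3: S0 reads c1=1 → after 1×micro: 5/2; S1 reads c2=-2 → after 2×micro: 1; S2 reads c1=1 → after 1×micro: -1 ⇒ (c0=5/2, c1=1, c2=-1)
macro 4: S0 reads c1=1 → after 1×micro: 9/4; S1 reads c2=-1 → after 2×micro: 2; S2 reads c1=1 → after 1×micro: -1 ⇒ (c0=9/4, c1=2, c2=-1)
macro 5: S0 reads c1=2 → after 1×micro: 25/8; S1 reads c2=-1 → after 2×micro: 2; S2 reads c1=2 → after 1×micro: -2 ⇒ (c0=25/8, c1=2, c2=-2)
macro 6: S0 reads c1=2 → after 1×micro: 57/16; S1 reads c2=-2 → after 2×micro: 1; S2 reads c1=2 → after 1×micro: -2 ⇒ (c0=57/16, c1=1, c2=-2)
macro 7: S0 reads c1=1 → after 1×micro: 89/32; S1 reads c2=-2 → after 2×micro: 1; S2 reads c1=1 → after 1×micro: -1 ⇒ (c0=89/32, c1=1, c2=-1)
macro 8: S0 reads c1=1 → after 1×micro: 153/64; S1 reads c2=-1 → after 2×micro: 2; S2 reads c1=1 → after 1×micro: -1 ⇒ (c0=153/64, c1=2, c2=-1)
macro 9: S0 reads c1=2 → after 1×micro: 409/128; S1 reads c2=-1 → after 2×micro: 2; S2 reads c1=2 → after 1×micro: -2 ⇒ (c0=409/128, c1=2, c2=-2)

S1 state at macro-step 7 = 1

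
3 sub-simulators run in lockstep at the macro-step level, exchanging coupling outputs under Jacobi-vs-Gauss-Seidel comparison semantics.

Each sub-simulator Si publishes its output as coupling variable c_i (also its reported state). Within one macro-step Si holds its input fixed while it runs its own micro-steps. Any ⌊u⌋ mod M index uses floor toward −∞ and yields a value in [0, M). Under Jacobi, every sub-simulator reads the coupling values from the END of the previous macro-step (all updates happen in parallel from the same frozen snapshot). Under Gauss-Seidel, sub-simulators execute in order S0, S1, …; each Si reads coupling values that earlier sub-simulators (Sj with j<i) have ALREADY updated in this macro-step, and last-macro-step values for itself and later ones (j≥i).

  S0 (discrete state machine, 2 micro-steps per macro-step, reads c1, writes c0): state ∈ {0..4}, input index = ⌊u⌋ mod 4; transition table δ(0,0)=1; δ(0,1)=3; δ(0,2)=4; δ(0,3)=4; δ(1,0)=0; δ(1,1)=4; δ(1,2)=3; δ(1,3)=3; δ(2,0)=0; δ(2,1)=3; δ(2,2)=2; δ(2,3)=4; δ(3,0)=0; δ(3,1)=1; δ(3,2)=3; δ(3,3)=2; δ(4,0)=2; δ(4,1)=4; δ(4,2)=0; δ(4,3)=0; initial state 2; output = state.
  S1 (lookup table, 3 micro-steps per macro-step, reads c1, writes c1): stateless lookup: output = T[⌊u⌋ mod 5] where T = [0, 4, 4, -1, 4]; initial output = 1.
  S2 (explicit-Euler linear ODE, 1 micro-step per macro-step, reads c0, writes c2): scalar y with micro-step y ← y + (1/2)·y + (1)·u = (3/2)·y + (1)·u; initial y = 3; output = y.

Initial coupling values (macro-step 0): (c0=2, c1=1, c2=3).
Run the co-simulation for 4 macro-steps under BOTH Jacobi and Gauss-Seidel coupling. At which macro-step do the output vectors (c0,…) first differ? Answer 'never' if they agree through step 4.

first divergence at macro-step: 1

[Jacobi] macro 1: S0 reads c1=1 → after 2×micro: 1; S1 reads c1=1 → after 3×micro: 4; S2 reads c0=2 → after 1×micro: 13/2 ⇒ (c0=1, c1=4, c2=13/2)
[Jacobi] macro 2: S0 reads c1=4 → after 2×micro: 1; S1 reads c1=4 → after 3×micro: 4; S2 reads c0=1 → after 1×micro: 43/4 ⇒ (c0=1, c1=4, c2=43/4)
[Jacobi] macro 3: S0 reads c1=4 → after 2×micro: 1; S1 reads c1=4 → after 3×micro: 4; S2 reads c0=1 → after 1×micro: 137/8 ⇒ (c0=1, c1=4, c2=137/8)
[Jacobi] macro 4: S0 reads c1=4 → after 2×micro: 1; S1 reads c1=4 → after 3×micro: 4; S2 reads c0=1 → after 1×micro: 427/16 ⇒ (c0=1, c1=4, c2=427/16)
[Gauss-Seidel] macro 1: S0 reads c1=1 → after 2×micro: 1; S1 reads c1=1 → after 3×micro: 4; S2 reads c0=1 → after 1×micro: 11/2 ⇒ (c0=1, c1=4, c2=11/2)
[Gauss-Seidel] macro 2: S0 reads c1=4 → after 2×micro: 1; S1 reads c1=4 → after 3×micro: 4; S2 reads c0=1 → after 1×micro: 37/4 ⇒ (c0=1, c1=4, c2=37/4)
[Gauss-Seidel] macro 3: S0 reads c1=4 → after 2×micro: 1; S1 reads c1=4 → after 3×micro: 4; S2 reads c0=1 → after 1×micro: 119/8 ⇒ (c0=1, c1=4, c2=119/8)
[Gauss-Seidel] macro 4: S0 reads c1=4 → after 2×micro: 1; S1 reads c1=4 → after 3×micro: 4; S2 reads c0=1 → after 1×micro: 373/16 ⇒ (c0=1, c1=4, c2=373/16)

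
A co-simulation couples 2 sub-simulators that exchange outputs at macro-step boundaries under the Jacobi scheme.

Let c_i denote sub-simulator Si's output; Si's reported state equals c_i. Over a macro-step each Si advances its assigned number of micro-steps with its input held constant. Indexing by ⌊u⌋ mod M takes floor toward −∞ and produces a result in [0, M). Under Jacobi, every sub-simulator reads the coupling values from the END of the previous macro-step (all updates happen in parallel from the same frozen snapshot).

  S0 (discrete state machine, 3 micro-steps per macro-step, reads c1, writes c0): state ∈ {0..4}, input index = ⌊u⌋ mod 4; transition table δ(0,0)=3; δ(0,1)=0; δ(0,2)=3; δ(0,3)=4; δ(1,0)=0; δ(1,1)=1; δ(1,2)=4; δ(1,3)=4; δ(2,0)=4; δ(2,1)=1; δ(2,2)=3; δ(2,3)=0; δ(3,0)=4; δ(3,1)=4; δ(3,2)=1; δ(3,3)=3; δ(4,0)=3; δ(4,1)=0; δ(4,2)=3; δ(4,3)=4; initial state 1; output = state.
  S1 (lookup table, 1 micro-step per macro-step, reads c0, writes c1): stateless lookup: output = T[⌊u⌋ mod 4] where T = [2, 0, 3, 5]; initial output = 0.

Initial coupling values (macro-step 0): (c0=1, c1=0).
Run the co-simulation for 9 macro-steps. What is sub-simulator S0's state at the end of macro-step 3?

macro 1: S0 reads c1=0 → after 3×micro: 4; S1 reads c0=1 → after 1×micro: 0 ⇒ (c0=4, c1=0)
macro 2: S0 reads c1=0 → after 3×micro: 3; S1 reads c0=4 → after 1×micro: 2 ⇒ (c0=3, c1=2)
macro 3: S0 reads c1=2 → after 3×micro: 3; S1 reads c0=3 → after 1×micro: 5 ⇒ (c0=3, c1=5)
macro 4: S0 reads c1=5 → after 3×micro: 0; S1 reads c0=3 → after 1×micro: 5 ⇒ (c0=0, c1=5)
macro 5: S0 reads c1=5 → after 3×micro: 0; S1 reads c0=0 → after 1×micro: 2 ⇒ (c0=0, c1=2)
macro 6: S0 reads c1=2 → after 3×micro: 4; S1 reads c0=0 → after 1×micro: 2 ⇒ (c0=4, c1=2)
macro 7: S0 reads c1=2 → after 3×micro: 4; S1 reads c0=4 → after 1×micro: 2 ⇒ (c0=4, c1=2)
macro 8: S0 reads c1=2 → after 3×micro: 4; S1 reads c0=4 → after 1×micro: 2 ⇒ (c0=4, c1=2)
macro 9: S0 reads c1=2 → after 3×micro: 4; S1 reads c0=4 → after 1×micro: 2 ⇒ (c0=4, c1=2)

S0 state at macro-step 3 = 3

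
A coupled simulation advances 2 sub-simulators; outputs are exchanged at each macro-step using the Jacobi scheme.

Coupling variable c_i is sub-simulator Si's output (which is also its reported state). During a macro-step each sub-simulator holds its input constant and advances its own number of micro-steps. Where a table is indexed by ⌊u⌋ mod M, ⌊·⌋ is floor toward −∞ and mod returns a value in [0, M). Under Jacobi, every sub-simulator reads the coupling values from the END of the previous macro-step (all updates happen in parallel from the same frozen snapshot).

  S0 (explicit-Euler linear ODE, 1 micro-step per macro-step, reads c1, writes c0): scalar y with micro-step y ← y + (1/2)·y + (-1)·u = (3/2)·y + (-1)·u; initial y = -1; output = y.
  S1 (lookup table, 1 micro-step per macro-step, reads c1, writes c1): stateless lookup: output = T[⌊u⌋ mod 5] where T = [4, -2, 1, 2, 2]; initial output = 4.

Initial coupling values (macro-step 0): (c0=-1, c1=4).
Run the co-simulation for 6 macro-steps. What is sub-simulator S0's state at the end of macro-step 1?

macro 1: S0 reads c1=4 → after 1×micro: -11/2; S1 reads c1=4 → after 1×micro: 2 ⇒ (c0=-11/2, c1=2)
macro 2: S0 reads c1=2 → after 1×micro: -41/4; S1 reads c1=2 → after 1×micro: 1 ⇒ (c0=-41/4, c1=1)
macro 3: S0 reads c1=1 → after 1×micro: -131/8; S1 reads c1=1 → after 1×micro: -2 ⇒ (c0=-131/8, c1=-2)
macro 4: S0 reads c1=-2 → after 1×micro: -361/16; S1 reads c1=-2 → after 1×micro: 2 ⇒ (c0=-361/16, c1=2)
macro 5: S0 reads c1=2 → after 1×micro: -1147/32; S1 reads c1=2 → after 1×micro: 1 ⇒ (c0=-1147/32, c1=1)
macro 6: S0 reads c1=1 → after 1×micro: -3505/64; S1 reads c1=1 → after 1×micro: -2 ⇒ (c0=-3505/64, c1=-2)

S0 state at macro-step 1 = -11/2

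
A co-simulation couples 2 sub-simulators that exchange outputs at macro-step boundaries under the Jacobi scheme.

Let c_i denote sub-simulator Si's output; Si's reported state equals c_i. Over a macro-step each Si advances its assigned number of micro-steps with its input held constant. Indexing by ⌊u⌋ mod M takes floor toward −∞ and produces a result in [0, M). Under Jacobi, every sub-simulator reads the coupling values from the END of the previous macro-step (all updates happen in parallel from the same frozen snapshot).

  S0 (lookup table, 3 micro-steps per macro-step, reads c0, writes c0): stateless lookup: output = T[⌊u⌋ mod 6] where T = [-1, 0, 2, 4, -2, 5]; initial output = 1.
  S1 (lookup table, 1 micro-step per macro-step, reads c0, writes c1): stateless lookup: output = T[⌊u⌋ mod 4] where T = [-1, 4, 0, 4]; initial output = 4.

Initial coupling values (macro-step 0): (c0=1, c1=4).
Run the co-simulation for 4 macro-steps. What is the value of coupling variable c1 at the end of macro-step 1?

macro 1: S0 reads c0=1 → after 3×micro: 0; S1 reads c0=1 → after 1×micro: 4 ⇒ (c0=0, c1=4)
macro 2: S0 reads c0=0 → after 3×micro: -1; S1 reads c0=0 → after 1×micro: -1 ⇒ (c0=-1, c1=-1)
macro 3: S0 reads c0=-1 → after 3×micro: 5; S1 reads c0=-1 → after 1×micro: 4 ⇒ (c0=5, c1=4)
macro 4: S0 reads c0=5 → after 3×micro: 5; S1 reads c0=5 → after 1×micro: 4 ⇒ (c0=5, c1=4)

c1 at macro-step 1 = 4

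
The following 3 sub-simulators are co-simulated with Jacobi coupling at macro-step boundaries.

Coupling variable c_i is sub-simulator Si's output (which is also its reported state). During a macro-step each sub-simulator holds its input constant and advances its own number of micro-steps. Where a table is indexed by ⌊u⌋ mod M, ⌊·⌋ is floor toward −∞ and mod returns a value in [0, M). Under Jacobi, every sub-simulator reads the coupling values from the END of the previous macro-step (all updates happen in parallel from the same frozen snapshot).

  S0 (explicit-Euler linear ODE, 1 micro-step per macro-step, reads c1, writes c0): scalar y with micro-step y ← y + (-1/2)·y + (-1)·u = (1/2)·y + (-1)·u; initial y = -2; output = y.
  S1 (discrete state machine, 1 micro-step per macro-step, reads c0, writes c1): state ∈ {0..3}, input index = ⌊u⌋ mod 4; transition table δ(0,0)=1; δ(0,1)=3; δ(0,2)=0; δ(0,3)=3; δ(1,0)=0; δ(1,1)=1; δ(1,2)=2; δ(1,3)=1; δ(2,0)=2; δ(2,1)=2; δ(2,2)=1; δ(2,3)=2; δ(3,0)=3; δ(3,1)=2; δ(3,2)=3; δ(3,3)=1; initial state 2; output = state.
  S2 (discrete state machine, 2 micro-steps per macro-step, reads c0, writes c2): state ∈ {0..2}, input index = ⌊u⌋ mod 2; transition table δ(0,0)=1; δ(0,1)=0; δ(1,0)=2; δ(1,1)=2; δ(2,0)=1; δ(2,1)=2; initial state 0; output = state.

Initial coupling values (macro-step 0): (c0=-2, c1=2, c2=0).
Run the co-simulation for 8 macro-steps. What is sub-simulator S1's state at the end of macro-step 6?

S1 state at macro-step 6 = 1

macro 1: S0 reads c1=2 → after 1×micro: -3; S1 reads c0=-2 → after 1×micro: 1; S2 reads c0=-2 → after 2×micro: 2 ⇒ (c0=-3, c1=1, c2=2)
macro 2: S0 reads c1=1 → after 1×micro: -5/2; S1 reads c0=-3 → after 1×micro: 1; S2 reads c0=-3 → after 2×micro: 2 ⇒ (c0=-5/2, c1=1, c2=2)
macro 3: S0 reads c1=1 → after 1×micro: -9/4; S1 reads c0=-5/2 → after 1×micro: 1; S2 reads c0=-5/2 → after 2×micro: 2 ⇒ (c0=-9/4, c1=1, c2=2)
macro 4: S0 reads c1=1 → after 1×micro: -17/8; S1 reads c0=-9/4 → after 1×micro: 1; S2 reads c0=-9/4 → after 2×micro: 2 ⇒ (c0=-17/8, c1=1, c2=2)
macro 5: S0 reads c1=1 → after 1×micro: -33/16; S1 reads c0=-17/8 → after 1×micro: 1; S2 reads c0=-17/8 → after 2×micro: 2 ⇒ (c0=-33/16, c1=1, c2=2)
macro 6: S0 reads c1=1 → after 1×micro: -65/32; S1 reads c0=-33/16 → after 1×micro: 1; S2 reads c0=-33/16 → after 2×micro: 2 ⇒ (c0=-65/32, c1=1, c2=2)
macro 7: S0 reads c1=1 → after 1×micro: -129/64; S1 reads c0=-65/32 → after 1×micro: 1; S2 reads c0=-65/32 → after 2×micro: 2 ⇒ (c0=-129/64, c1=1, c2=2)
macro 8: S0 reads c1=1 → after 1×micro: -257/128; S1 reads c0=-129/64 → after 1×micro: 1; S2 reads c0=-129/64 → after 2×micro: 2 ⇒ (c0=-257/128, c1=1, c2=2)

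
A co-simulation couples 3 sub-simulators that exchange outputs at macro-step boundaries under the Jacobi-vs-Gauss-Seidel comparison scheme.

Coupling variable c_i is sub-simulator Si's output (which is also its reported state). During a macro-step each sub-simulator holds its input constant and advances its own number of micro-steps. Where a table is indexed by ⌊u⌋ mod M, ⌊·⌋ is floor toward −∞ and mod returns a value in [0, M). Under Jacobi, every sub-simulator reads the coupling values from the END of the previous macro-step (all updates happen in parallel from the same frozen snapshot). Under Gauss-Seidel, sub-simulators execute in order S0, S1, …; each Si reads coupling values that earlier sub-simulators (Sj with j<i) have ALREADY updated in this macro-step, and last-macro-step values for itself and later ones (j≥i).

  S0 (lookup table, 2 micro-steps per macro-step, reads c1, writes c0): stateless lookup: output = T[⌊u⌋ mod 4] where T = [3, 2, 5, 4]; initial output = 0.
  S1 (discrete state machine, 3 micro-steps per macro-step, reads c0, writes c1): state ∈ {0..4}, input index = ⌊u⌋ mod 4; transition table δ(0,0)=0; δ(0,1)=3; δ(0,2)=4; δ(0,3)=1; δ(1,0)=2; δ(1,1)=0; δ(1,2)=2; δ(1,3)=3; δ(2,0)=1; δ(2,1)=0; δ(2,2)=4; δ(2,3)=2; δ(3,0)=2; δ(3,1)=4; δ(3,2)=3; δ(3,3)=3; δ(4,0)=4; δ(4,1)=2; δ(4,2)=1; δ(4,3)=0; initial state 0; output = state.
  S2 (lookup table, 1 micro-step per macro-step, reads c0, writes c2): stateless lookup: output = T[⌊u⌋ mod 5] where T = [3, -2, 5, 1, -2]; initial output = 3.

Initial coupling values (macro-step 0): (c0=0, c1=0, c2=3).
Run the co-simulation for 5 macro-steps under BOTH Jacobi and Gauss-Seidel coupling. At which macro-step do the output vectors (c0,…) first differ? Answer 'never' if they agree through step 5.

first divergence at macro-step: 1

[Jacobi] macro 1: S0 reads c1=0 → after 2×micro: 3; S1 reads c0=0 → after 3×micro: 0; S2 reads c0=0 → after 1×micro: 3 ⇒ (c0=3, c1=0, c2=3)
[Jacobi] macro 2: S0 reads c1=0 → after 2×micro: 3; S1 reads c0=3 → after 3×micro: 3; S2 reads c0=3 → after 1×micro: 1 ⇒ (c0=3, c1=3, c2=1)
[Jacobi] macro 3: S0 reads c1=3 → after 2×micro: 4; S1 reads c0=3 → after 3×micro: 3; S2 reads c0=3 → after 1×micro: 1 ⇒ (c0=4, c1=3, c2=1)
[Jacobi] macro 4: S0 reads c1=3 → after 2×micro: 4; S1 reads c0=4 → after 3×micro: 2; S2 reads c0=4 → after 1×micro: -2 ⇒ (c0=4, c1=2, c2=-2)
[Jacobi] macro 5: S0 reads c1=2 → after 2×micro: 5; S1 reads c0=4 → after 3×micro: 1; S2 reads c0=4 → after 1×micro: -2 ⇒ (c0=5, c1=1, c2=-2)
[Gauss-Seidel] macro 1: S0 reads c1=0 → after 2×micro: 3; S1 reads c0=3 → after 3×micro: 3; S2 reads c0=3 → after 1×micro: 1 ⇒ (c0=3, c1=3, c2=1)
[Gauss-Seidel] macro 2: S0 reads c1=3 → after 2×micro: 4; S1 reads c0=4 → after 3×micro: 2; S2 reads c0=4 → after 1×micro: -2 ⇒ (c0=4, c1=2, c2=-2)
[Gauss-Seidel] macro 3: S0 reads c1=2 → after 2×micro: 5; S1 reads c0=5 → after 3×micro: 4; S2 reads c0=5 → after 1×micro: 3 ⇒ (c0=5, c1=4, c2=3)
[Gauss-Seidel] macro 4: S0 reads c1=4 → after 2×micro: 3; S1 reads c0=3 → after 3×micro: 3; S2 reads c0=3 → after 1×micro: 1 ⇒ (c0=3, c1=3, c2=1)
[Gauss-Seidel] macro 5: S0 reads c1=3 → after 2×micro: 4; S1 reads c0=4 → after 3×micro: 2; S2 reads c0=4 → after 1×micro: -2 ⇒ (c0=4, c1=2, c2=-2)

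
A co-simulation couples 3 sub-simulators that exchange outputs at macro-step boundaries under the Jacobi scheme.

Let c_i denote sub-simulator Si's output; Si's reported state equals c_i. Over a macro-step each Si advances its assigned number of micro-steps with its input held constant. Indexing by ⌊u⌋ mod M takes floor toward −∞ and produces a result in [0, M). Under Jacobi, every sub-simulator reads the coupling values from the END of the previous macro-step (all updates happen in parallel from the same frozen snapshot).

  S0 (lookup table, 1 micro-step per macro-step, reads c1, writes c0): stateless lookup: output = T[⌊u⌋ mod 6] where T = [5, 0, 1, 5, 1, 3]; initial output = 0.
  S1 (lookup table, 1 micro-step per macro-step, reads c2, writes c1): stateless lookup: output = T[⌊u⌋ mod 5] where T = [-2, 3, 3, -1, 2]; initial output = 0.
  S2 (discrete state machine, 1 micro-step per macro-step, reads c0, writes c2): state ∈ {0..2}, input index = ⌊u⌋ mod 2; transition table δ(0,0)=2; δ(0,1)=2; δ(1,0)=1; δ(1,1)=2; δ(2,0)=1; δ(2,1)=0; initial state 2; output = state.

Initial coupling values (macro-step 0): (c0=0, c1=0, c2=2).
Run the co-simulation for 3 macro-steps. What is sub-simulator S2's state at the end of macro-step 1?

macro 1: S0 reads c1=0 → after 1×micro: 5; S1 reads c2=2 → after 1×micro: 3; S2 reads c0=0 → after 1×micro: 1 ⇒ (c0=5, c1=3, c2=1)
macro 2: S0 reads c1=3 → after 1×micro: 5; S1 reads c2=1 → after 1×micro: 3; S2 reads c0=5 → after 1×micro: 2 ⇒ (c0=5, c1=3, c2=2)
macro 3: S0 reads c1=3 → after 1×micro: 5; S1 reads c2=2 → after 1×micro: 3; S2 reads c0=5 → after 1×micro: 0 ⇒ (c0=5, c1=3, c2=0)

S2 state at macro-step 1 = 1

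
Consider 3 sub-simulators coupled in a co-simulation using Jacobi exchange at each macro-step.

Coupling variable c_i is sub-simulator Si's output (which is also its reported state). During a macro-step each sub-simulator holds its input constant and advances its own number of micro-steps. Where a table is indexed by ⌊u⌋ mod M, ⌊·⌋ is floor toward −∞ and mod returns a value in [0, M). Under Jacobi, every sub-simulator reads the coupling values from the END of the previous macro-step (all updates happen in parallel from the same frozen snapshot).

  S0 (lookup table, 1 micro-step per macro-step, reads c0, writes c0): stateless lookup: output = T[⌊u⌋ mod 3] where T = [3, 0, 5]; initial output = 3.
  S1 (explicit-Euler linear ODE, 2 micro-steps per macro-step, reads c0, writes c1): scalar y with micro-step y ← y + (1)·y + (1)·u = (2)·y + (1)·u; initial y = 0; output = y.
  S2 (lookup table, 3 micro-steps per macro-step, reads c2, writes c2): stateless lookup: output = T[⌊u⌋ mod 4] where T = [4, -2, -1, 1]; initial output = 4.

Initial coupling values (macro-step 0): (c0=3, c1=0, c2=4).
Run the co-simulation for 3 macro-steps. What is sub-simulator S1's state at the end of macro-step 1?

macro 1: S0 reads c0=3 → after 1×micro: 3; S1 reads c0=3 → after 2×micro: 9; S2 reads c2=4 → after 3×micro: 4 ⇒ (c0=3, c1=9, c2=4)
macro 2: S0 reads c0=3 → after 1×micro: 3; S1 reads c0=3 → after 2×micro: 45; S2 reads c2=4 → after 3×micro: 4 ⇒ (c0=3, c1=45, c2=4)
macro 3: S0 reads c0=3 → after 1×micro: 3; S1 reads c0=3 → after 2×micro: 189; S2 reads c2=4 → after 3×micro: 4 ⇒ (c0=3, c1=189, c2=4)

S1 state at macro-step 1 = 9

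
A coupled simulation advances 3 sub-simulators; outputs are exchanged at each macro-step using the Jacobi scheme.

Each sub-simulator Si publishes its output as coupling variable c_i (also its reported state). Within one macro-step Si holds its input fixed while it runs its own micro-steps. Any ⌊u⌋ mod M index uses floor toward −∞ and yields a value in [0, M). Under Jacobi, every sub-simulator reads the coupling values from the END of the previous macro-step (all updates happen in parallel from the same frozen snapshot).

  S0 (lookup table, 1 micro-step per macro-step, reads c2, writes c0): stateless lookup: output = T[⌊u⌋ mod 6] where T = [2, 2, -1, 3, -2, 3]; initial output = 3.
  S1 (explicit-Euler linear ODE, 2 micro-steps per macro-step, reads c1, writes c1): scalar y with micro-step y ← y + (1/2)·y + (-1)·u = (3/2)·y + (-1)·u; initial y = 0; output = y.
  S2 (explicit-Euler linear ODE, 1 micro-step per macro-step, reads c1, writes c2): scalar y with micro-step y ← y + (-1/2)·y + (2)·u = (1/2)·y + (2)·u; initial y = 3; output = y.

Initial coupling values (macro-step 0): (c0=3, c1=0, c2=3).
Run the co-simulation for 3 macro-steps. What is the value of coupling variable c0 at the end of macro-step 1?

c0 at macro-step 1 = 3

macro 1: S0 reads c2=3 → after 1×micro: 3; S1 reads c1=0 → after 2×micro: 0; S2 reads c1=0 → after 1×micro: 3/2 ⇒ (c0=3, c1=0, c2=3/2)
macro 2: S0 reads c2=3/2 → after 1×micro: 2; S1 reads c1=0 → after 2×micro: 0; S2 reads c1=0 → after 1×micro: 3/4 ⇒ (c0=2, c1=0, c2=3/4)
macro 3: S0 reads c2=3/4 → after 1×micro: 2; S1 reads c1=0 → after 2×micro: 0; S2 reads c1=0 → after 1×micro: 3/8 ⇒ (c0=2, c1=0, c2=3/8)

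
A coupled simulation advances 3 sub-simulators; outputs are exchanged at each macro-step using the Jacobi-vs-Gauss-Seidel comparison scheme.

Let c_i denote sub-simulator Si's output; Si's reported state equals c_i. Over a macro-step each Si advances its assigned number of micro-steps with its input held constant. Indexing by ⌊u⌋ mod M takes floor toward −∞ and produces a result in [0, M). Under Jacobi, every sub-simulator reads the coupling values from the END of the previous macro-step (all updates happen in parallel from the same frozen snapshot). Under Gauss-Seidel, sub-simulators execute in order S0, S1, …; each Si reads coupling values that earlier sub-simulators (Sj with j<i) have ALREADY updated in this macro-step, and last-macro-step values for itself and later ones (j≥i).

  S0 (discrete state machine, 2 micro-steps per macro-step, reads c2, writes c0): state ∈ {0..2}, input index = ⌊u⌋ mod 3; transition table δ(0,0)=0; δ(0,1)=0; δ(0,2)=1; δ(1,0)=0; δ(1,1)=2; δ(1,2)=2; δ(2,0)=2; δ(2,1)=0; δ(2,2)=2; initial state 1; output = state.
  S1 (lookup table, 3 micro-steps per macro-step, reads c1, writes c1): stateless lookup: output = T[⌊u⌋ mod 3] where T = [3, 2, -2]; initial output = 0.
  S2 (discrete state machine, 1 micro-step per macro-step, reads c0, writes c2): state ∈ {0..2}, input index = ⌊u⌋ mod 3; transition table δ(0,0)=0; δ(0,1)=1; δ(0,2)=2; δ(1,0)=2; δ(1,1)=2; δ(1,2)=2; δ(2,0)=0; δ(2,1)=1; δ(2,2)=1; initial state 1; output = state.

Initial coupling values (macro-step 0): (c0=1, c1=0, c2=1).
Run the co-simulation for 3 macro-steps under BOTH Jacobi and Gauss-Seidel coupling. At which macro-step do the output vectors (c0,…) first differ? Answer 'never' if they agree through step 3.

first divergence at macro-step: 2

[Jacobi] macro 1: S0 reads c2=1 → after 2×micro: 0; S1 reads c1=0 → after 3×micro: 3; S2 reads c0=1 → after 1×micro: 2 ⇒ (c0=0, c1=3, c2=2)
[Jacobi] macro 2: S0 reads c2=2 → after 2×micro: 2; S1 reads c1=3 → after 3×micro: 3; S2 reads c0=0 → after 1×micro: 0 ⇒ (c0=2, c1=3, c2=0)
[Jacobi] macro 3: S0 reads c2=0 → after 2×micro: 2; S1 reads c1=3 → after 3×micro: 3; S2 reads c0=2 → after 1×micro: 2 ⇒ (c0=2, c1=3, c2=2)
[Gauss-Seidel] macro 1: S0 reads c2=1 → after 2×micro: 0; S1 reads c1=0 → after 3×micro: 3; S2 reads c0=0 → after 1×micro: 2 ⇒ (c0=0, c1=3, c2=2)
[Gauss-Seidel] macro 2: S0 reads c2=2 → after 2×micro: 2; S1 reads c1=3 → after 3×micro: 3; S2 reads c0=2 → after 1×micro: 1 ⇒ (c0=2, c1=3, c2=1)
[Gauss-Seidel] macro 3: S0 reads c2=1 → after 2×micro: 0; S1 reads c1=3 → after 3×micro: 3; S2 reads c0=0 → after 1×micro: 2 ⇒ (c0=0, c1=3, c2=2)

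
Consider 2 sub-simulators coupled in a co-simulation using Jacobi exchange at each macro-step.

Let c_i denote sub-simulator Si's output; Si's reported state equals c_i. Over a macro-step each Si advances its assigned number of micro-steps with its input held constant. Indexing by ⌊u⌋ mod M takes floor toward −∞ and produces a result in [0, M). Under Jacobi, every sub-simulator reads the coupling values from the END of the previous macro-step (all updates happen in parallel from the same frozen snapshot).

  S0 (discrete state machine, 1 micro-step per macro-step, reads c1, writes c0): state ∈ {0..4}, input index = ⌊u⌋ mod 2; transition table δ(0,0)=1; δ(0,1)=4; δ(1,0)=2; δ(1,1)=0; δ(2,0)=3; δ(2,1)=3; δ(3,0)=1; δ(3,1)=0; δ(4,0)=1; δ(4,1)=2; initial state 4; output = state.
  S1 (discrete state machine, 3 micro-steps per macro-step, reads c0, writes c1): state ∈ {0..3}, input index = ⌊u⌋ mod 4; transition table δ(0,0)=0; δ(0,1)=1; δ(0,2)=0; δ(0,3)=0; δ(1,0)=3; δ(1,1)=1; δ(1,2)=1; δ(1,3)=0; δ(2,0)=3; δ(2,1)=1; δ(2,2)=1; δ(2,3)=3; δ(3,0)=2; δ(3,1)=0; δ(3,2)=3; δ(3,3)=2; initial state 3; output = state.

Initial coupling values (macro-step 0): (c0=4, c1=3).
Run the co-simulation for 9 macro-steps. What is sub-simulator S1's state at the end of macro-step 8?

S1 state at macro-step 8 = 0

macro 1: S0 reads c1=3 → after 1×micro: 2; S1 reads c0=4 → after 3×micro: 2 ⇒ (c0=2, c1=2)
macro 2: S0 reads c1=2 → after 1×micro: 3; S1 reads c0=2 → after 3×micro: 1 ⇒ (c0=3, c1=1)
macro 3: S0 reads c1=1 → after 1×micro: 0; S1 reads c0=3 → after 3×micro: 0 ⇒ (c0=0, c1=0)
macro 4: S0 reads c1=0 → after 1×micro: 1; S1 reads c0=0 → after 3×micro: 0 ⇒ (c0=1, c1=0)
macro 5: S0 reads c1=0 → after 1×micro: 2; S1 reads c0=1 → after 3×micro: 1 ⇒ (c0=2, c1=1)
macro 6: S0 reads c1=1 → after 1×micro: 3; S1 reads c0=2 → after 3×micro: 1 ⇒ (c0=3, c1=1)
macro 7: S0 reads c1=1 → after 1×micro: 0; S1 reads c0=3 → after 3×micro: 0 ⇒ (c0=0, c1=0)
macro 8: S0 reads c1=0 → after 1×micro: 1; S1 reads c0=0 → after 3×micro: 0 ⇒ (c0=1, c1=0)
macro 9: S0 reads c1=0 → after 1×micro: 2; S1 reads c0=1 → after 3×micro: 1 ⇒ (c0=2, c1=1)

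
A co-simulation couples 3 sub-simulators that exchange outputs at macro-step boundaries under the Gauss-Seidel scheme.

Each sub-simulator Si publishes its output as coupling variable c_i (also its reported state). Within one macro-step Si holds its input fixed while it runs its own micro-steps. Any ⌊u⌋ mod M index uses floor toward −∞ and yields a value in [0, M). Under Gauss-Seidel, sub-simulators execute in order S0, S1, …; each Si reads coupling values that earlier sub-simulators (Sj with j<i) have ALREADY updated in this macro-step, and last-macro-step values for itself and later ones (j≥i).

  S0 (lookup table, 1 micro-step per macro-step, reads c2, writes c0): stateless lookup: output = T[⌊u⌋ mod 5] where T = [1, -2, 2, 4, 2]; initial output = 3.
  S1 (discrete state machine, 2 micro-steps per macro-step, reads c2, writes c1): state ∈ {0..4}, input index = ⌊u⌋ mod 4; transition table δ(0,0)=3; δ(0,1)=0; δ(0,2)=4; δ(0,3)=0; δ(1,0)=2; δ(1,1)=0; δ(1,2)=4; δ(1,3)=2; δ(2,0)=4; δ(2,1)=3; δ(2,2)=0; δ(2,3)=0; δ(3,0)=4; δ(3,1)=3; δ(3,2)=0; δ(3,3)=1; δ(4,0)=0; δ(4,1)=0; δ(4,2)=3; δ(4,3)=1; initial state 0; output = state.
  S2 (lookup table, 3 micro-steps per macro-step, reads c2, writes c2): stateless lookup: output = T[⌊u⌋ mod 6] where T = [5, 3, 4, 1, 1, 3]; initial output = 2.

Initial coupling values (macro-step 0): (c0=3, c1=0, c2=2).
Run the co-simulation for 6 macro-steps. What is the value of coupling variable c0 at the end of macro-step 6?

macro 1: S0 reads c2=2 → after 1×micro: 2; S1 reads c2=2 → after 2×micro: 3; S2 reads c2=2 → after 3×micro: 4 ⇒ (c0=2, c1=3, c2=4)
macro 2: S0 reads c2=4 → after 1×micro: 2; S1 reads c2=4 → after 2×micro: 0; S2 reads c2=4 → after 3×micro: 1 ⇒ (c0=2, c1=0, c2=1)
macro 3: S0 reads c2=1 → after 1×micro: -2; S1 reads c2=1 → after 2×micro: 0; S2 reads c2=1 → after 3×micro: 3 ⇒ (c0=-2, c1=0, c2=3)
macro 4: S0 reads c2=3 → after 1×micro: 4; S1 reads c2=3 → after 2×micro: 0; S2 reads c2=3 → after 3×micro: 1 ⇒ (c0=4, c1=0, c2=1)
macro 5: S0 reads c2=1 → after 1×micro: -2; S1 reads c2=1 → after 2×micro: 0; S2 reads c2=1 → after 3×micro: 3 ⇒ (c0=-2, c1=0, c2=3)
macro 6: S0 reads c2=3 → after 1×micro: 4; S1 reads c2=3 → after 2×micro: 0; S2 reads c2=3 → after 3×micro: 1 ⇒ (c0=4, c1=0, c2=1)

c0 at macro-step 6 = 4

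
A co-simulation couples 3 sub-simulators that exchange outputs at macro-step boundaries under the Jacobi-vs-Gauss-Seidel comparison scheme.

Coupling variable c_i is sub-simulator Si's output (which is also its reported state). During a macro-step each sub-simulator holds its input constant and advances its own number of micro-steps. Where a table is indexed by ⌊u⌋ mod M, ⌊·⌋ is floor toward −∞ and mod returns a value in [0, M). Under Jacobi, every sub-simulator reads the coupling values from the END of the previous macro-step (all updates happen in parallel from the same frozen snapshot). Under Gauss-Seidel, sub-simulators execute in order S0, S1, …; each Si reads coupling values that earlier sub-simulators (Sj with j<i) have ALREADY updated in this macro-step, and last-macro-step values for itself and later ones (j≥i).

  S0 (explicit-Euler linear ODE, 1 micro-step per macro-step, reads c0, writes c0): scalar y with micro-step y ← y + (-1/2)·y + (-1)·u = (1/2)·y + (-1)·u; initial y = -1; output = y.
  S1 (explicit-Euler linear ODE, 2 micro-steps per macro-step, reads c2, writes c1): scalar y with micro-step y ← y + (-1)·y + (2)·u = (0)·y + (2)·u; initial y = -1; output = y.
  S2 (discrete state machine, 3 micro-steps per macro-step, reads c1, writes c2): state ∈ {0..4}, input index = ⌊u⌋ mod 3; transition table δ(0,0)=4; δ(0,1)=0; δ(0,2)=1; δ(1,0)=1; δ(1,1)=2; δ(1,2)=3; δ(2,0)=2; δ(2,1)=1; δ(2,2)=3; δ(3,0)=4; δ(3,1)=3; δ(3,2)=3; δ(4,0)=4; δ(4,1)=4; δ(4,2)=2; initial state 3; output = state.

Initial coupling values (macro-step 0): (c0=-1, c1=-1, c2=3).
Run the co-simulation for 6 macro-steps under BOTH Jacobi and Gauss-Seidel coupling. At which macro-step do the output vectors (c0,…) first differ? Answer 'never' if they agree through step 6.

first divergence at macro-step: 1

[Jacobi] macro 1: S0 reads c0=-1 → after 1×micro: 1/2; S1 reads c2=3 → after 2×micro: 6; S2 reads c1=-1 → after 3×micro: 3 ⇒ (c0=1/2, c1=6, c2=3)
[Jacobi] macro 2: S0 reads c0=1/2 → after 1×micro: -1/4; S1 reads c2=3 → after 2×micro: 6; S2 reads c1=6 → after 3×micro: 4 ⇒ (c0=-1/4, c1=6, c2=4)
[Jacobi] macro 3: S0 reads c0=-1/4 → after 1×micro: 1/8; S1 reads c2=4 → after 2×micro: 8; S2 reads c1=6 → after 3×micro: 4 ⇒ (c0=1/8, c1=8, c2=4)
[Jacobi] macro 4: S0 reads c0=1/8 → after 1×micro: -1/16; S1 reads c2=4 → after 2×micro: 8; S2 reads c1=8 → after 3×micro: 3 ⇒ (c0=-1/16, c1=8, c2=3)
[Jacobi] macro 5: S0 reads c0=-1/16 → after 1×micro: 1/32; S1 reads c2=3 → after 2×micro: 6; S2 reads c1=8 → after 3×micro: 3 ⇒ (c0=1/32, c1=6, c2=3)
[Jacobi] macro 6: S0 reads c0=1/32 → after 1×micro: -1/64; S1 reads c2=3 → after 2×micro: 6; S2 reads c1=6 → after 3×micro: 4 ⇒ (c0=-1/64, c1=6, c2=4)
[Gauss-Seidel] macro 1: S0 reads c0=-1 → after 1×micro: 1/2; S1 reads c2=3 → after 2×micro: 6; S2 reads c1=6 → after 3×micro: 4 ⇒ (c0=1/2, c1=6, c2=4)
[Gauss-Seidel] macro 2: S0 reads c0=1/2 → after 1×micro: -1/4; S1 reads c2=4 → after 2×micro: 8; S2 reads c1=8 → after 3×micro: 3 ⇒ (c0=-1/4, c1=8, c2=3)
[Gauss-Seidel] macro 3: S0 reads c0=-1/4 → after 1×micro: 1/8; S1 reads c2=3 → after 2×micro: 6; S2 reads c1=6 → after 3×micro: 4 ⇒ (c0=1/8, c1=6, c2=4)
[Gauss-Seidel] macro 4: S0 reads c0=1/8 → after 1×micro: -1/16; S1 reads c2=4 → after 2×micro: 8; S2 reads c1=8 → after 3×micro: 3 ⇒ (c0=-1/16, c1=8, c2=3)
[Gauss-Seidel] macro 5: S0 reads c0=-1/16 → after 1×micro: 1/32; S1 reads c2=3 → after 2×micro: 6; S2 reads c1=6 → after 3×micro: 4 ⇒ (c0=1/32, c1=6, c2=4)
[Gauss-Seidel] macro 6: S0 reads c0=1/32 → after 1×micro: -1/64; S1 reads c2=4 → after 2×micro: 8; S2 reads c1=8 → after 3×micro: 3 ⇒ (c0=-1/64, c1=8, c2=3)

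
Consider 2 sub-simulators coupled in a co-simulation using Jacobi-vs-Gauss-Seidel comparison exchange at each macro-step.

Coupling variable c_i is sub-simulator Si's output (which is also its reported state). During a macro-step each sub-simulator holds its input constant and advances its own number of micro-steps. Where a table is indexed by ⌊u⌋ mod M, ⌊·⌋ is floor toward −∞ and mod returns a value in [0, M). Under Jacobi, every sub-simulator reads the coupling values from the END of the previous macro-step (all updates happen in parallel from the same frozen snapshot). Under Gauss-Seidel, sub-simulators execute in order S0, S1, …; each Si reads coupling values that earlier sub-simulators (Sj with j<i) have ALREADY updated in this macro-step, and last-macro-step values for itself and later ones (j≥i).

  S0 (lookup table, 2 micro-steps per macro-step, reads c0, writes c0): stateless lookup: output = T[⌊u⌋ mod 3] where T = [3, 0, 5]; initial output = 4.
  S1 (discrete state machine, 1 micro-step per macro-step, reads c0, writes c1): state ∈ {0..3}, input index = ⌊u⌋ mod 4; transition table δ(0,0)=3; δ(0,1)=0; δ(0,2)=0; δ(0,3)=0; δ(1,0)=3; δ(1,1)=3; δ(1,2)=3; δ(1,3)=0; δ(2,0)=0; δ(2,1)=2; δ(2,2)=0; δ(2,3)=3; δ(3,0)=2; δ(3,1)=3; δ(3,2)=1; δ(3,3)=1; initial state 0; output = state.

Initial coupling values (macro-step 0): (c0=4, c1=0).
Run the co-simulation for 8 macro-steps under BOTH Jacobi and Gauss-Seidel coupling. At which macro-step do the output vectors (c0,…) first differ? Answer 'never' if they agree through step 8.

[Jacobi] macro 1: S0 reads c0=4 → after 2×micro: 0; S1 reads c0=4 → after 1×micro: 3 ⇒ (c0=0, c1=3)
[Jacobi] macro 2: S0 reads c0=0 → after 2×micro: 3; S1 reads c0=0 → after 1×micro: 2 ⇒ (c0=3, c1=2)
[Jacobi] macro 3: S0 reads c0=3 → after 2×micro: 3; S1 reads c0=3 → after 1×micro: 3 ⇒ (c0=3, c1=3)
[Jacobi] macro 4: S0 reads c0=3 → after 2×micro: 3; S1 reads c0=3 → after 1×micro: 1 ⇒ (c0=3, c1=1)
[Jacobi] macro 5: S0 reads c0=3 → after 2×micro: 3; S1 reads c0=3 → after 1×micro: 0 ⇒ (c0=3, c1=0)
[Jacobi] macro 6: S0 reads c0=3 → after 2×micro: 3; S1 reads c0=3 → after 1×micro: 0 ⇒ (c0=3, c1=0)
[Jacobi] macro 7: S0 reads c0=3 → after 2×micro: 3; S1 reads c0=3 → after 1×micro: 0 ⇒ (c0=3, c1=0)
[Jacobi] macro 8: S0 reads c0=3 → after 2×micro: 3; S1 reads c0=3 → after 1×micro: 0 ⇒ (c0=3, c1=0)
[Gauss-Seidel] macro 1: S0 reads c0=4 → after 2×micro: 0; S1 reads c0=0 → after 1×micro: 3 ⇒ (c0=0, c1=3)
[Gauss-Seidel] macro 2: S0 reads c0=0 → after 2×micro: 3; S1 reads c0=3 → after 1×micro: 1 ⇒ (c0=3, c1=1)
[Gauss-Seidel] macro 3: S0 reads c0=3 → after 2×micro: 3; S1 reads c0=3 → after 1×micro: 0 ⇒ (c0=3, c1=0)
[Gauss-Seidel] macro 4: S0 reads c0=3 → after 2×micro: 3; S1 reads c0=3 → after 1×micro: 0 ⇒ (c0=3, c1=0)
[Gauss-Seidel] macro 5: S0 reads c0=3 → after 2×micro: 3; S1 reads c0=3 → after 1×micro: 0 ⇒ (c0=3, c1=0)
[Gauss-Seidel] macro 6: S0 reads c0=3 → after 2×micro: 3; S1 reads c0=3 → after 1×micro: 0 ⇒ (c0=3, c1=0)
[Gauss-Seidel] macro 7: S0 reads c0=3 → after 2×micro: 3; S1 reads c0=3 → after 1×micro: 0 ⇒ (c0=3, c1=0)
[Gauss-Seidel] macro 8: S0 reads c0=3 → after 2×micro: 3; S1 reads c0=3 → after 1×micro: 0 ⇒ (c0=3, c1=0)

first divergence at macro-step: 2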